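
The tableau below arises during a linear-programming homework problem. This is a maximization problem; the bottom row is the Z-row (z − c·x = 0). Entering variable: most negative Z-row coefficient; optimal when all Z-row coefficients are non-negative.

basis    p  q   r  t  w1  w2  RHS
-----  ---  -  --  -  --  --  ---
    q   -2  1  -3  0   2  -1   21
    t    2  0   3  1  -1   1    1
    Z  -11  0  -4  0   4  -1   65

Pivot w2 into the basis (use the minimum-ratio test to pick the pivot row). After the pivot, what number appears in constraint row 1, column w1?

1

Ratio test on column w2 — row 1: entry -1 ≤ 0; row 2: 1/1 = 1. Minimum is 1 at row 2 (t leaves); pivot element 1.
Divide row 2 by 1; eliminate column w2 from the other rows.
Row 1 update in column w1: 2 − (-1)·(-1) = 1.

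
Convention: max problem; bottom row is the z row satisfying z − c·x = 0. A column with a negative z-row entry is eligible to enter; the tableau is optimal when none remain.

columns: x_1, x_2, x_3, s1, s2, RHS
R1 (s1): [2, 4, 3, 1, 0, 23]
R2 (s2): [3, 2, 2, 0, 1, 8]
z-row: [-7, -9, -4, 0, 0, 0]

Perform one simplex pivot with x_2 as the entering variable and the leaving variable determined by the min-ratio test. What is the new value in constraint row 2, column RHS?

Ratio test on column x_2 — row 1: 23/4 = 23/4; row 2: 8/2 = 4. Minimum is 4 at row 2 (s2 leaves); pivot element 2.
Divide row 2 by 2; eliminate column x_2 from the other rows.
In the new row 2, the RHS entry is the old entry divided by the pivot: 8/2 = 4.

4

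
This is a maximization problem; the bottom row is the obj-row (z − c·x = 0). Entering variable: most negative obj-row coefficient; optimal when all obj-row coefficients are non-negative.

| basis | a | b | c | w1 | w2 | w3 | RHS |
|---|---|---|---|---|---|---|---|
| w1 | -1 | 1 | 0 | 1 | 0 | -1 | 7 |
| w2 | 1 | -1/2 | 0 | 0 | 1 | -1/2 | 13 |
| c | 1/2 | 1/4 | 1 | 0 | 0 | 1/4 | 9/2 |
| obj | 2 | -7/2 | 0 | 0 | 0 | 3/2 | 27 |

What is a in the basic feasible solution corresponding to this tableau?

0

a is not in the basis, so in the current basic feasible solution a = 0.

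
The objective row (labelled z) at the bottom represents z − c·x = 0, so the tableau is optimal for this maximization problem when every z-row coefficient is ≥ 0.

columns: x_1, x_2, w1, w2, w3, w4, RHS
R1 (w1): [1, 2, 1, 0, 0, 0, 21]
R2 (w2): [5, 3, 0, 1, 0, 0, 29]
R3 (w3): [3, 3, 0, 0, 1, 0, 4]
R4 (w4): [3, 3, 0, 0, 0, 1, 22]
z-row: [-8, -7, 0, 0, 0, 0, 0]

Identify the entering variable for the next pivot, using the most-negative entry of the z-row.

x_1

Negative z-row entries: x_1: -8, x_2: -7.
The most negative is -8 in column x_1, so x_1 enters.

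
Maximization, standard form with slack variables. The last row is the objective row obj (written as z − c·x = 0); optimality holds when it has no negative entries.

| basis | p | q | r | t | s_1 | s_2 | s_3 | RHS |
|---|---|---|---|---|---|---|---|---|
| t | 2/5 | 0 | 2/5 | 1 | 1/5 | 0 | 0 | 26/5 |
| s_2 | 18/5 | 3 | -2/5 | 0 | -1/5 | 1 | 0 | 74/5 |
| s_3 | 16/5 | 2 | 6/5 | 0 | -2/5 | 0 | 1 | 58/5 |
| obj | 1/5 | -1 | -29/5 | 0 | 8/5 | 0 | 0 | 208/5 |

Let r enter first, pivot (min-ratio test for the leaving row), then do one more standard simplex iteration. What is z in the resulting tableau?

Ratio test on column r — row 1: (26/5)/(2/5) = 13; row 2: entry -2/5 ≤ 0; row 3: (58/5)/(6/5) = 29/3. Minimum is 29/3 at row 3 (s_3 leaves); pivot element 6/5.
Pivot on row 3; the obj-row RHS becomes 208/5 − (-29/5)·(29/3) = 293/3.
Next entering variable (most negative obj-row entry -1/3): s_1.
Ratio test on column s_1 — row 1: (4/3)/(1/3) = 4; row 2: entry -1/3 ≤ 0; row 3: entry -1/3 ≤ 0. Minimum is 4 at row 1 (t leaves); pivot element 1/3.
After the second pivot the obj-row RHS is 293/3 − (-1/3)·4 = 99.

99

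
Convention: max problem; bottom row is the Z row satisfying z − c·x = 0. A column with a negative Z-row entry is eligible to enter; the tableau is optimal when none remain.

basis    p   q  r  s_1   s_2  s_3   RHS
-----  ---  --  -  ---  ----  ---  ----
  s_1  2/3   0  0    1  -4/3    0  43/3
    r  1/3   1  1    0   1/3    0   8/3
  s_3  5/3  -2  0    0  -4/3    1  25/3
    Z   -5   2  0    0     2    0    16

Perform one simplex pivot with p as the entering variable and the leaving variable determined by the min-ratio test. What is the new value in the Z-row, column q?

Ratio test on column p — row 1: (43/3)/(2/3) = 43/2; row 2: (8/3)/(1/3) = 8; row 3: (25/3)/(5/3) = 5. Minimum is 5 at row 3 (s_3 leaves); pivot element 5/3.
Divide row 3 by 5/3; eliminate column p from the other rows.
Z-row update in column q: 2 − (-5)·(-6/5) = -4.

-4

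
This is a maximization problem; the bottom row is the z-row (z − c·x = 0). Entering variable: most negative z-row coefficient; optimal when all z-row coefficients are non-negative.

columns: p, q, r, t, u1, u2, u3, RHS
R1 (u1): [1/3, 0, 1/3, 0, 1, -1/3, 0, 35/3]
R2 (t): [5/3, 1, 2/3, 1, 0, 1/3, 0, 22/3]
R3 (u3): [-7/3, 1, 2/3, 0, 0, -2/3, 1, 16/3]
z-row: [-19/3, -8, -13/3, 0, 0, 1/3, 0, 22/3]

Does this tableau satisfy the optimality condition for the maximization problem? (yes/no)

no

The z-row has a negative entry -8 in column q, so it is not optimal.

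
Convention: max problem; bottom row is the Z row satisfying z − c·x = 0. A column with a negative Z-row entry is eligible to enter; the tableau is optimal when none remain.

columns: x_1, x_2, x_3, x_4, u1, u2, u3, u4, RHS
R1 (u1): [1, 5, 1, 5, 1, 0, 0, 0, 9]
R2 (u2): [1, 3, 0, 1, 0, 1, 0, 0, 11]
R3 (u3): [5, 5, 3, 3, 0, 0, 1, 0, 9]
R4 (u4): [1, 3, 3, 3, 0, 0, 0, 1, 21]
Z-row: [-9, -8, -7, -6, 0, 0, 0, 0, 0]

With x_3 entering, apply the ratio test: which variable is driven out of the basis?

u3

Column x_3 entries and ratios — u1: 9/1 = 9; u2: 0 ≤ 0, skip; u3: 9/3 = 3; u4: 21/3 = 7.
Smallest ratio is 3 in the row of u3, so u3 leaves.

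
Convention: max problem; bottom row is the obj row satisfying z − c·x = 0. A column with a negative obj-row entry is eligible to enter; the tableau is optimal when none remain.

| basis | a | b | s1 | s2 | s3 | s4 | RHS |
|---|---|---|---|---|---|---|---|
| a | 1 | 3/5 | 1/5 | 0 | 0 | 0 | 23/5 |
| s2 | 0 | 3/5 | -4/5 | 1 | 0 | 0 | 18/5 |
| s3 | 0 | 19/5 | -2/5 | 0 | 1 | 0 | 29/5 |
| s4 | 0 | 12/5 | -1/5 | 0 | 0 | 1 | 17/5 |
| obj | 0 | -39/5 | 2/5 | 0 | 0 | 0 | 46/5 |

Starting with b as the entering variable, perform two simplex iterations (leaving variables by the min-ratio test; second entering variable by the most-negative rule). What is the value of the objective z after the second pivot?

Ratio test on column b — row 1: (23/5)/(3/5) = 23/3; row 2: (18/5)/(3/5) = 6; row 3: (29/5)/(19/5) = 29/19; row 4: (17/5)/(12/5) = 17/12. Minimum is 17/12 at row 4 (s4 leaves); pivot element 12/5.
Pivot on row 4; the obj-row RHS becomes 46/5 − (-39/5)·(17/12) = 81/4.
Next entering variable (most negative obj-row entry -1/4): s1.
Ratio test on column s1 — row 1: (15/4)/(1/4) = 15; row 2: entry -3/4 ≤ 0; row 3: entry -1/12 ≤ 0; row 4: entry -1/12 ≤ 0. Minimum is 15 at row 1 (a leaves); pivot element 1/4.
After the second pivot the obj-row RHS is 81/4 − (-1/4)·15 = 24.

24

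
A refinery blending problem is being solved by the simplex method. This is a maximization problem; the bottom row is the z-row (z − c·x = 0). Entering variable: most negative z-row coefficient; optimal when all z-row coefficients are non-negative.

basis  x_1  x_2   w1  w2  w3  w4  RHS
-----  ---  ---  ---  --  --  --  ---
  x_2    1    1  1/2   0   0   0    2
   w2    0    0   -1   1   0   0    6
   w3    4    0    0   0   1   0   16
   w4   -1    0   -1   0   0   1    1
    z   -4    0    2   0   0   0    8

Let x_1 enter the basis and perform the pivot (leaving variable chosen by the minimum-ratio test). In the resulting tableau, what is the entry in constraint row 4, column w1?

Ratio test on column x_1 — row 1: 2/1 = 2; row 2: entry 0 ≤ 0; row 3: 16/4 = 4; row 4: entry -1 ≤ 0. Minimum is 2 at row 1 (x_2 leaves); pivot element 1.
Divide row 1 by 1; eliminate column x_1 from the other rows.
Row 4 update in column w1: -1 − (-1)·(1/2) = -1/2.

-1/2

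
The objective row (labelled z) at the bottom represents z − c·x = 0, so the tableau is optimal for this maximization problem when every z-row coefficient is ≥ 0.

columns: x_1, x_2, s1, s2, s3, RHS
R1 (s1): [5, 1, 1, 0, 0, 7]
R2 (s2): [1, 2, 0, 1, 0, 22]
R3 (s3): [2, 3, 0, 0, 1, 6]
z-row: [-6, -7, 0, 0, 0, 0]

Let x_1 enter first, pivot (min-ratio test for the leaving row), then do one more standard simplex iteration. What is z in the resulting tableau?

Ratio test on column x_1 — row 1: 7/5 = 7/5; row 2: 22/1 = 22; row 3: 6/2 = 3. Minimum is 7/5 at row 1 (s1 leaves); pivot element 5.
Pivot on row 1; the z-row RHS becomes 0 − (-6)·(7/5) = 42/5.
Next entering variable (most negative z-row entry -29/5): x_2.
Ratio test on column x_2 — row 1: (7/5)/(1/5) = 7; row 2: (103/5)/(9/5) = 103/9; row 3: (16/5)/(13/5) = 16/13. Minimum is 16/13 at row 3 (s3 leaves); pivot element 13/5.
After the second pivot the z-row RHS is 42/5 − (-29/5)·(16/13) = 202/13.

202/13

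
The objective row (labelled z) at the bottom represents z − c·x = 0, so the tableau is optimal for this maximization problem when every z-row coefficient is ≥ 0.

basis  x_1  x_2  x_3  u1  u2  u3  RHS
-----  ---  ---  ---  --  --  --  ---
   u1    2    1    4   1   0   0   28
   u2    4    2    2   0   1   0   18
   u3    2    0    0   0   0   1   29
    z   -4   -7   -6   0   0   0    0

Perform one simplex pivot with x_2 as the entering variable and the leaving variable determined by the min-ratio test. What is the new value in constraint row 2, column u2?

Ratio test on column x_2 — row 1: 28/1 = 28; row 2: 18/2 = 9; row 3: entry 0 ≤ 0. Minimum is 9 at row 2 (u2 leaves); pivot element 2.
Divide row 2 by 2; eliminate column x_2 from the other rows.
In the new row 2, the u2 entry is the old entry divided by the pivot: 1/2 = 1/2.

1/2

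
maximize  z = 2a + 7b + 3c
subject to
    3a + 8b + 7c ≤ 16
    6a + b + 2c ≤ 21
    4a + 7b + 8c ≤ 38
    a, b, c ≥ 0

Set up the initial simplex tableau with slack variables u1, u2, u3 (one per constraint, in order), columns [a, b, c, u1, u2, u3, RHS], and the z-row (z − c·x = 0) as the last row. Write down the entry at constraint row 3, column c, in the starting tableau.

Constraint 3 has coefficient 8 on c.

8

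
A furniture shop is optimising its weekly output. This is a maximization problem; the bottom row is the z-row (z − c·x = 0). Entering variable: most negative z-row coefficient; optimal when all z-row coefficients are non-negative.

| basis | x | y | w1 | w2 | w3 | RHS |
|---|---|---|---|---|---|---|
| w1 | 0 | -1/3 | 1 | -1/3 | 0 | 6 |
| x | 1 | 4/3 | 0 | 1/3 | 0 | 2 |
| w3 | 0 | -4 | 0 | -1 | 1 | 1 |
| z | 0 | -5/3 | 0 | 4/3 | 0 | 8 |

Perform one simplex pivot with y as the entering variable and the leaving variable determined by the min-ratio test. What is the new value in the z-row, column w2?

7/4

Ratio test on column y — row 1: entry -1/3 ≤ 0; row 2: 2/(4/3) = 3/2; row 3: entry -4 ≤ 0. Minimum is 3/2 at row 2 (x leaves); pivot element 4/3.
Divide row 2 by 4/3; eliminate column y from the other rows.
z-row update in column w2: 4/3 − (-5/3)·(1/4) = 7/4.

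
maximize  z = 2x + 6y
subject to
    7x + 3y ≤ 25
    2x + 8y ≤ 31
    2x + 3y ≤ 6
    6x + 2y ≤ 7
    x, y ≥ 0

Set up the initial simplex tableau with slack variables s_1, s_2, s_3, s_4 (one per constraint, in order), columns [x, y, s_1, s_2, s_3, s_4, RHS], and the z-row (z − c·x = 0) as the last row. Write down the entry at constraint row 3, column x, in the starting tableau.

Constraint 3 has coefficient 2 on x.

2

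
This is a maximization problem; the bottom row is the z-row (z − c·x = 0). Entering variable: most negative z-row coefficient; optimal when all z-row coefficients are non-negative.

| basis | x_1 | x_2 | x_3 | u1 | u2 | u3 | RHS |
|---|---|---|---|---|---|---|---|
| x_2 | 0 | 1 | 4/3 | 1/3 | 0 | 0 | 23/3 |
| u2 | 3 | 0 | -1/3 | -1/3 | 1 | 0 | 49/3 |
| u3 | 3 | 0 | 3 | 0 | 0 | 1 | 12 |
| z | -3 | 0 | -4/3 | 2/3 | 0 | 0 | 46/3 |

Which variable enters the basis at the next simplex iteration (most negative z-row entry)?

Negative z-row entries: x_1: -3, x_3: -4/3.
The most negative is -3 in column x_1, so x_1 enters.

x_1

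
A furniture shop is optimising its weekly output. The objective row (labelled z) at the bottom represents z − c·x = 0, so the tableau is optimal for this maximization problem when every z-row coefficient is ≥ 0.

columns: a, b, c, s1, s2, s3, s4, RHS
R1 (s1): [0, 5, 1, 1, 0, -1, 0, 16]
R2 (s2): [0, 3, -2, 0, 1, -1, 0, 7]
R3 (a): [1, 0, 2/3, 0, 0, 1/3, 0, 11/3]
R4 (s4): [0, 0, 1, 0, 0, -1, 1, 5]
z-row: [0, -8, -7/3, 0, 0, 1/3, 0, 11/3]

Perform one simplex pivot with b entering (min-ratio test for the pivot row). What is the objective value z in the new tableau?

Ratio test on column b — row 1: 16/5 = 16/5; row 2: 7/3 = 7/3; row 3: entry 0 ≤ 0; row 4: entry 0 ≤ 0. Minimum is 7/3 at row 2 (s2 leaves); pivot element 3.
Pivot on row 2; the z-row RHS becomes 11/3 − (-8)·(7/3) = 67/3.

67/3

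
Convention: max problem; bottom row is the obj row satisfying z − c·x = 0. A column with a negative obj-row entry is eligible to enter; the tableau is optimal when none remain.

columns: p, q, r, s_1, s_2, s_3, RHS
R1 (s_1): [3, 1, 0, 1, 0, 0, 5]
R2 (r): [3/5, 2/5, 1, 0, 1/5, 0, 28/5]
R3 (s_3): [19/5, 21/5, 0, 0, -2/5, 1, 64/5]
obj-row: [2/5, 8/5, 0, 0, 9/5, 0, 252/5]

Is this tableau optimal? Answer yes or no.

Every obj-row coefficient is ≥ 0, so the tableau is optimal.

yes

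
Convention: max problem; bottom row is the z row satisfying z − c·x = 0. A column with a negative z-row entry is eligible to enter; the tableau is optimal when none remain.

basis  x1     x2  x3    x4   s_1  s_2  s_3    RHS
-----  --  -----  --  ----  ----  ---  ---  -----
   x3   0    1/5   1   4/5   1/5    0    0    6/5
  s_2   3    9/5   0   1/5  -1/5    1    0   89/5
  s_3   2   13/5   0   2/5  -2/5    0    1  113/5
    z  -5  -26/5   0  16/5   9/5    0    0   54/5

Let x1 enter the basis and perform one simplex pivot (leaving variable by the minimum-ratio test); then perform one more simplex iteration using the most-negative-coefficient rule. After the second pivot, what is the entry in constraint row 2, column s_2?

1/3

Ratio test on column x1 — row 1: entry 0 ≤ 0; row 2: (89/5)/3 = 89/15; row 3: (113/5)/2 = 113/10. Minimum is 89/15 at row 2 (s_2 leaves); pivot element 3.
Divide row 2 by 3; eliminate column x1 from the other rows.
Second iteration: most negative z-row entry is -11/5 in column x2, so x2 enters.
Ratio test on column x2 — row 1: (6/5)/(1/5) = 6; row 2: (89/15)/(3/5) = 89/9; row 3: (161/15)/(7/5) = 23/3. Minimum is 6 at row 1 (x3 leaves); pivot element 1/5.
Divide row 1 by 1/5; eliminate column x2 from the other rows.
After both pivots, the entry at constraint row 2, column s_2 is 1/3.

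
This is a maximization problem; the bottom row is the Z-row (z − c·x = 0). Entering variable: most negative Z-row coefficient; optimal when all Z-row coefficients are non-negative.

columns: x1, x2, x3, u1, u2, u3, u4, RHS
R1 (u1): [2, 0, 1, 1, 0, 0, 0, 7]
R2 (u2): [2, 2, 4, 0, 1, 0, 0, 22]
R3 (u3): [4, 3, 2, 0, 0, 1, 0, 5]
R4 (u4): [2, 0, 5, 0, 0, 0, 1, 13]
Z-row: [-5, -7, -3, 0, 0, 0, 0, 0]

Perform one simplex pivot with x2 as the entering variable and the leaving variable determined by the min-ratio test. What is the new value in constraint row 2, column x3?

Ratio test on column x2 — row 1: entry 0 ≤ 0; row 2: 22/2 = 11; row 3: 5/3 = 5/3; row 4: entry 0 ≤ 0. Minimum is 5/3 at row 3 (u3 leaves); pivot element 3.
Divide row 3 by 3; eliminate column x2 from the other rows.
Row 2 update in column x3: 4 − 2·(2/3) = 8/3.

8/3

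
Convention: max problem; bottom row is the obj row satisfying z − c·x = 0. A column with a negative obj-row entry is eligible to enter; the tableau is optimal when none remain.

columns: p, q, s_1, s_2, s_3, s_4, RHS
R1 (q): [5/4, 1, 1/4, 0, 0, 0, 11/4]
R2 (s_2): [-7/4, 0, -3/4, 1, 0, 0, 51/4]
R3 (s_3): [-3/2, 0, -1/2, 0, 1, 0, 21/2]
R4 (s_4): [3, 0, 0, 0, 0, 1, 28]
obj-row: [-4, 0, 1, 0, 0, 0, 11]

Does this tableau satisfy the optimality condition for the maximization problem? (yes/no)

no

The obj-row has a negative entry -4 in column p, so it is not optimal.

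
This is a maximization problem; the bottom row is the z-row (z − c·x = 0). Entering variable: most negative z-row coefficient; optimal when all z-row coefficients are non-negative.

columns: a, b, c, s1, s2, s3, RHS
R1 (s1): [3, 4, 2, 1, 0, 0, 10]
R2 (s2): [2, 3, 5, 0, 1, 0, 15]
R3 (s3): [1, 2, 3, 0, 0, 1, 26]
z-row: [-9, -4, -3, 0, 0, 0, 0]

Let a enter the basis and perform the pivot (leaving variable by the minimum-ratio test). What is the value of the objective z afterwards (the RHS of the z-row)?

Ratio test on column a — row 1: 10/3 = 10/3; row 2: 15/2 = 15/2; row 3: 26/1 = 26. Minimum is 10/3 at row 1 (s1 leaves); pivot element 3.
Pivot on row 1; the z-row RHS becomes 0 − (-9)·(10/3) = 30.

30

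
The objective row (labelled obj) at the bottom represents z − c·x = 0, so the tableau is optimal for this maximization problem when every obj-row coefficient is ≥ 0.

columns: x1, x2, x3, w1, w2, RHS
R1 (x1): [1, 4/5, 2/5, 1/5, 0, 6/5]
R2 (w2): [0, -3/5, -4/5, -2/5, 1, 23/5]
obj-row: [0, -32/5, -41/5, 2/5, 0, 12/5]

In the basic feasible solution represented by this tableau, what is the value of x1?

6/5

x1 is basic (row 1); its value is the RHS of that row, 6/5.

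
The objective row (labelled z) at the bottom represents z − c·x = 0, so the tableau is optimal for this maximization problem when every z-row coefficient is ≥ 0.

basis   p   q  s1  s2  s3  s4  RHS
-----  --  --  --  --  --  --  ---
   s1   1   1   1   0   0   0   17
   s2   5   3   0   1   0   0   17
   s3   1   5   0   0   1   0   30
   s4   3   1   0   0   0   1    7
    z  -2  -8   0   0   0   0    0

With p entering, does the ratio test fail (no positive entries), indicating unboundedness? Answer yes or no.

no

Column p has positive entries in row(s) 1, 2, 3, 4, so the ratio test bounds it — not unbounded.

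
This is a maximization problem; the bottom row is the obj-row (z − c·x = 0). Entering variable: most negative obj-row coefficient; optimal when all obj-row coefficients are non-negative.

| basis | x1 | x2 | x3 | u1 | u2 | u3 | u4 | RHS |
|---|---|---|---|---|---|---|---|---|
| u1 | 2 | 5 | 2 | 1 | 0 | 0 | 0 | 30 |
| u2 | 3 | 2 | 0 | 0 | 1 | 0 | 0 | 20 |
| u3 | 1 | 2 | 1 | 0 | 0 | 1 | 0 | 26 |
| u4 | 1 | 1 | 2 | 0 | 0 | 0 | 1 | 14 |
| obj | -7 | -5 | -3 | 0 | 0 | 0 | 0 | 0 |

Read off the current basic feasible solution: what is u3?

26

u3 is basic (row 3); its value is the RHS of that row, 26.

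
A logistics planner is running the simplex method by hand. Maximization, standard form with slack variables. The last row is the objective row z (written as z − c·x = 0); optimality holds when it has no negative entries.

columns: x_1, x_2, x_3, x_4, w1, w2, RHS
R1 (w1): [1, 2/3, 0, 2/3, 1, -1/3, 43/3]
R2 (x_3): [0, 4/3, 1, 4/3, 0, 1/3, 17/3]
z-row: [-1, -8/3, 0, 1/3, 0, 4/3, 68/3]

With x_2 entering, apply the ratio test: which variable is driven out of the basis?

x_3

Column x_2 entries and ratios — w1: (43/3)/(2/3) = 43/2; x_3: (17/3)/(4/3) = 17/4.
Smallest ratio is 17/4 in the row of x_3, so x_3 leaves.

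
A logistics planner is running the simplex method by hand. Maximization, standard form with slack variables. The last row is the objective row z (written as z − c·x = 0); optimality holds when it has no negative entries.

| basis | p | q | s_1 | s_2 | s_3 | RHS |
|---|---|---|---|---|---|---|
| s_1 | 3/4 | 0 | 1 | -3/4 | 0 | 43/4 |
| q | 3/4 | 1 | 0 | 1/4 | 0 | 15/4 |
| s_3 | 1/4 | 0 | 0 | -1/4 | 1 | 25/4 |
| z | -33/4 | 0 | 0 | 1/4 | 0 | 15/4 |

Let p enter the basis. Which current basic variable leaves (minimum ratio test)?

q

Column p entries and ratios — s_1: (43/4)/(3/4) = 43/3; q: (15/4)/(3/4) = 5; s_3: (25/4)/(1/4) = 25.
Smallest ratio is 5 in the row of q, so q leaves.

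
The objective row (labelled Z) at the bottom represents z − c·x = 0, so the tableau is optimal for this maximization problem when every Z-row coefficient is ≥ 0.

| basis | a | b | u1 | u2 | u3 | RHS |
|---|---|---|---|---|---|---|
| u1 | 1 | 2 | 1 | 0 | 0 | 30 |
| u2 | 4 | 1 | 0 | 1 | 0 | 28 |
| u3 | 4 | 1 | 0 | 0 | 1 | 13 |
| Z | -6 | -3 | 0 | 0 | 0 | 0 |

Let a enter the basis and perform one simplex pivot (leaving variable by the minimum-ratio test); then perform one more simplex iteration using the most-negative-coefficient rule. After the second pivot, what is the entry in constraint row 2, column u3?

-1

Ratio test on column a — row 1: 30/1 = 30; row 2: 28/4 = 7; row 3: 13/4 = 13/4. Minimum is 13/4 at row 3 (u3 leaves); pivot element 4.
Divide row 3 by 4; eliminate column a from the other rows.
Second iteration: most negative Z-row entry is -3/2 in column b, so b enters.
Ratio test on column b — row 1: (107/4)/(7/4) = 107/7; row 2: entry 0 ≤ 0; row 3: (13/4)/(1/4) = 13. Minimum is 13 at row 3 (a leaves); pivot element 1/4.
Divide row 3 by 1/4; eliminate column b from the other rows.
After both pivots, the entry at constraint row 2, column u3 is -1.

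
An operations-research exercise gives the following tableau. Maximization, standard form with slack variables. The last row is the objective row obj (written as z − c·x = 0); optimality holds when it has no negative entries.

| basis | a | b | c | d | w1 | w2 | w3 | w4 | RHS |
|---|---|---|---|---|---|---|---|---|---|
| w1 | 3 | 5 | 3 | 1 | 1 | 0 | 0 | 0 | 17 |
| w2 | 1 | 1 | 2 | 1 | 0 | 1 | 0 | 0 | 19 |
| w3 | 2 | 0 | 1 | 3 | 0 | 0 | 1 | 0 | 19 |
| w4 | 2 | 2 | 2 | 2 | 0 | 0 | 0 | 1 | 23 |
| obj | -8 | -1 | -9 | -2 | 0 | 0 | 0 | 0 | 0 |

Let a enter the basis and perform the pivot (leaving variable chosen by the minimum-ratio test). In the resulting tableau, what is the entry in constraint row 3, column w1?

Ratio test on column a — row 1: 17/3 = 17/3; row 2: 19/1 = 19; row 3: 19/2 = 19/2; row 4: 23/2 = 23/2. Minimum is 17/3 at row 1 (w1 leaves); pivot element 3.
Divide row 1 by 3; eliminate column a from the other rows.
Row 3 update in column w1: 0 − 2·(1/3) = -2/3.

-2/3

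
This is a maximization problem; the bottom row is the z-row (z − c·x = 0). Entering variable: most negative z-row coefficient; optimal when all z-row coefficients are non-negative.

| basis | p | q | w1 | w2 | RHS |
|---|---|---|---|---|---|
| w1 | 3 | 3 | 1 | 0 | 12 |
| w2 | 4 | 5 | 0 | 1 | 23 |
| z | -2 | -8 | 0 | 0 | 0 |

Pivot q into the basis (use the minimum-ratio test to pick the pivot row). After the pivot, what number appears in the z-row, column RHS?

Ratio test on column q — row 1: 12/3 = 4; row 2: 23/5 = 23/5. Minimum is 4 at row 1 (w1 leaves); pivot element 3.
Divide row 1 by 3; eliminate column q from the other rows.
z-row update in column RHS: 0 − (-8)·4 = 32.

32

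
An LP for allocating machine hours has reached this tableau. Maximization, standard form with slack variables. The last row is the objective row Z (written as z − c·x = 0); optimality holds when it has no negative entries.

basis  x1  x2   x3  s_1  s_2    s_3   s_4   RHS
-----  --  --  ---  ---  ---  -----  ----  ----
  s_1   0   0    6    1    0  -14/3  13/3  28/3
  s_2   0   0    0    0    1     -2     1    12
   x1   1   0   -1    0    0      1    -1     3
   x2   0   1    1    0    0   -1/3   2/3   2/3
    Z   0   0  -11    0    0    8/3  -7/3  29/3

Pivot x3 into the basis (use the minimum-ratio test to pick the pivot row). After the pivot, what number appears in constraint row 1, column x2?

-6

Ratio test on column x3 — row 1: (28/3)/6 = 14/9; row 2: entry 0 ≤ 0; row 3: entry -1 ≤ 0; row 4: (2/3)/1 = 2/3. Minimum is 2/3 at row 4 (x2 leaves); pivot element 1.
Divide row 4 by 1; eliminate column x3 from the other rows.
Row 1 update in column x2: 0 − 6·1 = -6.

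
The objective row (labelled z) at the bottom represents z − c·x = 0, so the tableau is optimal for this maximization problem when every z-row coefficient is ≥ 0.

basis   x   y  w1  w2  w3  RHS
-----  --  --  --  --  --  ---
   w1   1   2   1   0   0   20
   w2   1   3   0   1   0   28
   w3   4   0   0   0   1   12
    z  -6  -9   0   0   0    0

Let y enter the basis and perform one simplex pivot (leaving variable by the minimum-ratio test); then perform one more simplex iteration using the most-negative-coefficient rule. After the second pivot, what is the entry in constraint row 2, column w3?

-1/12

Ratio test on column y — row 1: 20/2 = 10; row 2: 28/3 = 28/3; row 3: entry 0 ≤ 0. Minimum is 28/3 at row 2 (w2 leaves); pivot element 3.
Divide row 2 by 3; eliminate column y from the other rows.
Second iteration: most negative z-row entry is -3 in column x, so x enters.
Ratio test on column x — row 1: (4/3)/(1/3) = 4; row 2: (28/3)/(1/3) = 28; row 3: 12/4 = 3. Minimum is 3 at row 3 (w3 leaves); pivot element 4.
Divide row 3 by 4; eliminate column x from the other rows.
After both pivots, the entry at constraint row 2, column w3 is -1/12.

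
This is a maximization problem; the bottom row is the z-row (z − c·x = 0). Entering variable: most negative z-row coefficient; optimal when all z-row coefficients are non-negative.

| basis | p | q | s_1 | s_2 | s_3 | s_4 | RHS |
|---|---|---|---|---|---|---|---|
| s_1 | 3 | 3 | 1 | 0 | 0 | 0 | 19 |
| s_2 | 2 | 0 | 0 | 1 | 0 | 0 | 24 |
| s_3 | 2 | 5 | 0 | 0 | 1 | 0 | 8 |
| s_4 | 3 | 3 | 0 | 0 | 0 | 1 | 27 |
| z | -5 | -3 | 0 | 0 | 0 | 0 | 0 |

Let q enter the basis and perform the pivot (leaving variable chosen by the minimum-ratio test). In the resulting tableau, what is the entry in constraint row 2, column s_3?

Ratio test on column q — row 1: 19/3 = 19/3; row 2: entry 0 ≤ 0; row 3: 8/5 = 8/5; row 4: 27/3 = 9. Minimum is 8/5 at row 3 (s_3 leaves); pivot element 5.
Divide row 3 by 5; eliminate column q from the other rows.
Row 2 update in column s_3: 0 − 0·(1/5) = 0.

0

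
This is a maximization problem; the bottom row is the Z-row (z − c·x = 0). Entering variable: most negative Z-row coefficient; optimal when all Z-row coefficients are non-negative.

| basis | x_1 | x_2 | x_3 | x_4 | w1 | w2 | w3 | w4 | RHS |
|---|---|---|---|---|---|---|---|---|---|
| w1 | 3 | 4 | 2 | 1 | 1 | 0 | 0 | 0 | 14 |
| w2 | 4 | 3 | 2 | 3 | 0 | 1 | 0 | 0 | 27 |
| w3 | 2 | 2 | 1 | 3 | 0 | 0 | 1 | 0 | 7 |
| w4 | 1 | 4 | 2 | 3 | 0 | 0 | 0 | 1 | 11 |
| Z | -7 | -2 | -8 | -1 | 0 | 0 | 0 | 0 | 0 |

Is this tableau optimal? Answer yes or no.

The Z-row has a negative entry -8 in column x_3, so it is not optimal.

no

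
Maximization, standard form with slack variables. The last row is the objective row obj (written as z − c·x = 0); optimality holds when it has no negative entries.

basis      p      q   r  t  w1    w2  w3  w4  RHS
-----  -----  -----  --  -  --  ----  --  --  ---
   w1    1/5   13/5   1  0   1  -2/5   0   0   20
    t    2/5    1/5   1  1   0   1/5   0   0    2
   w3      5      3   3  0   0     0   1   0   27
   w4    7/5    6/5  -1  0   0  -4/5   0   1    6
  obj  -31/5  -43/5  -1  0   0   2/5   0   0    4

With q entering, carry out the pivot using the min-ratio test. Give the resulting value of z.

Ratio test on column q — row 1: 20/(13/5) = 100/13; row 2: 2/(1/5) = 10; row 3: 27/3 = 9; row 4: 6/(6/5) = 5. Minimum is 5 at row 4 (w4 leaves); pivot element 6/5.
Pivot on row 4; the obj-row RHS becomes 4 − (-43/5)·5 = 47.

47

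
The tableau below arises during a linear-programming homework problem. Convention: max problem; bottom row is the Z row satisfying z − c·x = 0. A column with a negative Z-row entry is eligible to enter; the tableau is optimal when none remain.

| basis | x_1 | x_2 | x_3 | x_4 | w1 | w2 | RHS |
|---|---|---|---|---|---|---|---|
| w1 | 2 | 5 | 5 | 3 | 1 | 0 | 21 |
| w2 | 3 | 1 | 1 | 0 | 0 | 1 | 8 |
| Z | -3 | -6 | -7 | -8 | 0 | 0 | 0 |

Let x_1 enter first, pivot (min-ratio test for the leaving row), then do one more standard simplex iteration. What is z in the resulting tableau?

448/9

Ratio test on column x_1 — row 1: 21/2 = 21/2; row 2: 8/3 = 8/3. Minimum is 8/3 at row 2 (w2 leaves); pivot element 3.
Pivot on row 2; the Z-row RHS becomes 0 − (-3)·(8/3) = 8.
Next entering variable (most negative Z-row entry -8): x_4.
Ratio test on column x_4 — row 1: (47/3)/3 = 47/9; row 2: entry 0 ≤ 0. Minimum is 47/9 at row 1 (w1 leaves); pivot element 3.
After the second pivot the Z-row RHS is 8 − (-8)·(47/9) = 448/9.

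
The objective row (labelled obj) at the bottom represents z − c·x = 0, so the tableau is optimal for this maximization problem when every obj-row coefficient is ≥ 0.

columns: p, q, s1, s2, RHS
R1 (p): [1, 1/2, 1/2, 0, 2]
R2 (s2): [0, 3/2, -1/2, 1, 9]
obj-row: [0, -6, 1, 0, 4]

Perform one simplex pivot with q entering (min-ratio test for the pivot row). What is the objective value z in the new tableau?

28

Ratio test on column q — row 1: 2/(1/2) = 4; row 2: 9/(3/2) = 6. Minimum is 4 at row 1 (p leaves); pivot element 1/2.
Pivot on row 1; the obj-row RHS becomes 4 − (-6)·4 = 28.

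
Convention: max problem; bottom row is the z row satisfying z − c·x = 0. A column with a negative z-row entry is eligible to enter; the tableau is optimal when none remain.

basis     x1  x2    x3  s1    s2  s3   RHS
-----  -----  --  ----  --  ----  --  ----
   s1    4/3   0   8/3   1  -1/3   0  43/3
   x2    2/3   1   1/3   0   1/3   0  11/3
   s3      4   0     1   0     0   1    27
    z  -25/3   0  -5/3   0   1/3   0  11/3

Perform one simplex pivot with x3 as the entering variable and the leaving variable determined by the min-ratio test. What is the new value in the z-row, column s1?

5/8

Ratio test on column x3 — row 1: (43/3)/(8/3) = 43/8; row 2: (11/3)/(1/3) = 11; row 3: 27/1 = 27. Minimum is 43/8 at row 1 (s1 leaves); pivot element 8/3.
Divide row 1 by 8/3; eliminate column x3 from the other rows.
z-row update in column s1: 0 − (-5/3)·(3/8) = 5/8.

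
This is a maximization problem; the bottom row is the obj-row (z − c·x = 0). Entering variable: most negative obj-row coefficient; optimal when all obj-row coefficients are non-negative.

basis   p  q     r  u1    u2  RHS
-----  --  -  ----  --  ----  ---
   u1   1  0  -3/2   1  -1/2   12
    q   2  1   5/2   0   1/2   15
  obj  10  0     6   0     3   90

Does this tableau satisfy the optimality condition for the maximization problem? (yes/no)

Every obj-row coefficient is ≥ 0, so the tableau is optimal.

yes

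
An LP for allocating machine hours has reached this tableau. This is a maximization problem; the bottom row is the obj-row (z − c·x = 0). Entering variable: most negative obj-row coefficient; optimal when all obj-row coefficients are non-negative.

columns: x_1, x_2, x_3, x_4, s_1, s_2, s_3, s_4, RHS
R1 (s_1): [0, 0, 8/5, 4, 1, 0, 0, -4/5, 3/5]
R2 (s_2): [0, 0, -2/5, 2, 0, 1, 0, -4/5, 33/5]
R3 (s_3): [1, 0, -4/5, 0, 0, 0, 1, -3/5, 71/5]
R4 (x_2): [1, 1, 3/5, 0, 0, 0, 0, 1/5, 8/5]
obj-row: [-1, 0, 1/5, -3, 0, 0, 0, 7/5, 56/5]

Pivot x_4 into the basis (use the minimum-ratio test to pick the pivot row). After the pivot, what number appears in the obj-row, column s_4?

4/5

Ratio test on column x_4 — row 1: (3/5)/4 = 3/20; row 2: (33/5)/2 = 33/10; row 3: entry 0 ≤ 0; row 4: entry 0 ≤ 0. Minimum is 3/20 at row 1 (s_1 leaves); pivot element 4.
Divide row 1 by 4; eliminate column x_4 from the other rows.
obj-row update in column s_4: 7/5 − (-3)·(-1/5) = 4/5.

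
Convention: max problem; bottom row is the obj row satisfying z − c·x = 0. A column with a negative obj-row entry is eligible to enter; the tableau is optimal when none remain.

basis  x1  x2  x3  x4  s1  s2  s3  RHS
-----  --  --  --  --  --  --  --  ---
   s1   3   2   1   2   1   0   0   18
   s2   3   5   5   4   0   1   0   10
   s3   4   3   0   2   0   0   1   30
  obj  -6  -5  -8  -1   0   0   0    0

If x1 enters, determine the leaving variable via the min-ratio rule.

Column x1 entries and ratios — s1: 18/3 = 6; s2: 10/3 = 10/3; s3: 30/4 = 15/2.
Smallest ratio is 10/3 in the row of s2, so s2 leaves.

s2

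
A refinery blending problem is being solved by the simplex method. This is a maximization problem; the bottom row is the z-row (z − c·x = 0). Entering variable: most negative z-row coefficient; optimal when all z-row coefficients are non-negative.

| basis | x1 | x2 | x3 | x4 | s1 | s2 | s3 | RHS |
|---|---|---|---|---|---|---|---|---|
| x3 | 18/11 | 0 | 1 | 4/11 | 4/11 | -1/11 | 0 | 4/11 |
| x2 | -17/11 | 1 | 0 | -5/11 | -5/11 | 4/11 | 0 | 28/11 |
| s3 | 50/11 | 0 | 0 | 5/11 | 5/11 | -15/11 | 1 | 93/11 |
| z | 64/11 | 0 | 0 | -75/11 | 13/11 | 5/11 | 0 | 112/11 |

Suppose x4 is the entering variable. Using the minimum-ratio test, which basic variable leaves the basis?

Column x4 entries and ratios — x3: (4/11)/(4/11) = 1; x2: -5/11 ≤ 0, skip; s3: (93/11)/(5/11) = 93/5.
Smallest ratio is 1 in the row of x3, so x3 leaves.

x3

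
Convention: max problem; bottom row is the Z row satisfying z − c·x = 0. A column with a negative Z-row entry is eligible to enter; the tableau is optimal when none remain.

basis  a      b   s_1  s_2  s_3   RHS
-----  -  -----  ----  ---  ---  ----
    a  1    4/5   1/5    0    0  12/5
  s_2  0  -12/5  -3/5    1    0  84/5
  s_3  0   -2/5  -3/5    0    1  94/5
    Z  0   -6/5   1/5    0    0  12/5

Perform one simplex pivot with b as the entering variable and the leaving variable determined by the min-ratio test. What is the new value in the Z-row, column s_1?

Ratio test on column b — row 1: (12/5)/(4/5) = 3; row 2: entry -12/5 ≤ 0; row 3: entry -2/5 ≤ 0. Minimum is 3 at row 1 (a leaves); pivot element 4/5.
Divide row 1 by 4/5; eliminate column b from the other rows.
Z-row update in column s_1: 1/5 − (-6/5)·(1/4) = 1/2.

1/2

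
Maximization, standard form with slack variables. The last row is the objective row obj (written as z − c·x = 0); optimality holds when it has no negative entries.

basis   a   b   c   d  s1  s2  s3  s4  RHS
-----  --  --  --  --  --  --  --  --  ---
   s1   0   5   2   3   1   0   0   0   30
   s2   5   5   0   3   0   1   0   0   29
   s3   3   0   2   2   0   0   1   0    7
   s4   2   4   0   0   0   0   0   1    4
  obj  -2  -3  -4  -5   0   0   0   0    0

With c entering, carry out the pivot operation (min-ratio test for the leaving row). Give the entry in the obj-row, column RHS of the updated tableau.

Ratio test on column c — row 1: 30/2 = 15; row 2: entry 0 ≤ 0; row 3: 7/2 = 7/2; row 4: entry 0 ≤ 0. Minimum is 7/2 at row 3 (s3 leaves); pivot element 2.
Divide row 3 by 2; eliminate column c from the other rows.
obj-row update in column RHS: 0 − (-4)·(7/2) = 14.

14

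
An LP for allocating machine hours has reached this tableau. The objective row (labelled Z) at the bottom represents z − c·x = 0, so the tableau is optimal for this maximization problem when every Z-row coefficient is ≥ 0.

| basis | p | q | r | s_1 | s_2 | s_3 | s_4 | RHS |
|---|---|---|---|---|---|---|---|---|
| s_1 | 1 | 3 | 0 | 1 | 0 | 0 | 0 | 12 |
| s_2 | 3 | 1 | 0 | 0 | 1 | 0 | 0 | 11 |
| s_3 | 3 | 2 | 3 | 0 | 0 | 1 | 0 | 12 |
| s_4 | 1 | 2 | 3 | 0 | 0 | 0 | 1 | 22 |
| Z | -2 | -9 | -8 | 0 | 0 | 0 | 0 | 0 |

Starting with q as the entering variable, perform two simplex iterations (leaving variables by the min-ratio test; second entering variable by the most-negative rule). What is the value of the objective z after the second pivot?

140/3

Ratio test on column q — row 1: 12/3 = 4; row 2: 11/1 = 11; row 3: 12/2 = 6; row 4: 22/2 = 11. Minimum is 4 at row 1 (s_1 leaves); pivot element 3.
Pivot on row 1; the Z-row RHS becomes 0 − (-9)·4 = 36.
Next entering variable (most negative Z-row entry -8): r.
Ratio test on column r — row 1: entry 0 ≤ 0; row 2: entry 0 ≤ 0; row 3: 4/3 = 4/3; row 4: 14/3 = 14/3. Minimum is 4/3 at row 3 (s_3 leaves); pivot element 3.
After the second pivot the Z-row RHS is 36 − (-8)·(4/3) = 140/3.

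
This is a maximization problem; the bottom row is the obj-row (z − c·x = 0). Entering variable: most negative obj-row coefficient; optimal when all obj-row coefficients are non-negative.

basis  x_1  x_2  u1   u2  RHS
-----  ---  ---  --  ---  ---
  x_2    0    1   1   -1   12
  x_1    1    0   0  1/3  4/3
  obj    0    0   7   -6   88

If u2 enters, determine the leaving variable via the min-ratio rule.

Column u2 entries and ratios — x_2: -1 ≤ 0, skip; x_1: (4/3)/(1/3) = 4.
Smallest ratio is 4 in the row of x_1, so x_1 leaves.

x_1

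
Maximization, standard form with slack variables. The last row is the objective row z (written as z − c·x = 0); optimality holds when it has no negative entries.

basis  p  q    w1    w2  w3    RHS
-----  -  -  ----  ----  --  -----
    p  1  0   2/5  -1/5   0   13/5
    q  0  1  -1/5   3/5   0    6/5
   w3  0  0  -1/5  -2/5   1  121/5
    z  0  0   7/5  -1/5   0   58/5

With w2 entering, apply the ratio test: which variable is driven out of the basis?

q

Column w2 entries and ratios — p: -1/5 ≤ 0, skip; q: (6/5)/(3/5) = 2; w3: -2/5 ≤ 0, skip.
Smallest ratio is 2 in the row of q, so q leaves.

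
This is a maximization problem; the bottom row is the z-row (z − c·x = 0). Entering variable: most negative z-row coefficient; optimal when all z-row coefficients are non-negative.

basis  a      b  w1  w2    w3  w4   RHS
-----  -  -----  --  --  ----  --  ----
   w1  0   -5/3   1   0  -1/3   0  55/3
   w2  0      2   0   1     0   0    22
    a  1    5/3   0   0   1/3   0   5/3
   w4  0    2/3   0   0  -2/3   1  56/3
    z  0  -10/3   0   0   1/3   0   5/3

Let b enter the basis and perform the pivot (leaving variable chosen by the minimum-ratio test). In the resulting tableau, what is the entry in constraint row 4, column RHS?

Ratio test on column b — row 1: entry -5/3 ≤ 0; row 2: 22/2 = 11; row 3: (5/3)/(5/3) = 1; row 4: (56/3)/(2/3) = 28. Minimum is 1 at row 3 (a leaves); pivot element 5/3.
Divide row 3 by 5/3; eliminate column b from the other rows.
Row 4 update in column RHS: 56/3 − (2/3)·1 = 18.

18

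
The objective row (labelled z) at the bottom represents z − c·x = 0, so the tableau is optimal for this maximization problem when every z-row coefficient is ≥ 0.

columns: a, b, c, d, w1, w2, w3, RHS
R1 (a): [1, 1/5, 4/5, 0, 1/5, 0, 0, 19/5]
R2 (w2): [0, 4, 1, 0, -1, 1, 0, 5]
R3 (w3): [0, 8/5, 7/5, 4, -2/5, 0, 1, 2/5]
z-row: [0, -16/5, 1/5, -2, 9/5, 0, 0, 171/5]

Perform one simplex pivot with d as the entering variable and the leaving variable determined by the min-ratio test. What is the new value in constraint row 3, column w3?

1/4

Ratio test on column d — row 1: entry 0 ≤ 0; row 2: entry 0 ≤ 0; row 3: (2/5)/4 = 1/10. Minimum is 1/10 at row 3 (w3 leaves); pivot element 4.
Divide row 3 by 4; eliminate column d from the other rows.
In the new row 3, the w3 entry is the old entry divided by the pivot: 1/4 = 1/4.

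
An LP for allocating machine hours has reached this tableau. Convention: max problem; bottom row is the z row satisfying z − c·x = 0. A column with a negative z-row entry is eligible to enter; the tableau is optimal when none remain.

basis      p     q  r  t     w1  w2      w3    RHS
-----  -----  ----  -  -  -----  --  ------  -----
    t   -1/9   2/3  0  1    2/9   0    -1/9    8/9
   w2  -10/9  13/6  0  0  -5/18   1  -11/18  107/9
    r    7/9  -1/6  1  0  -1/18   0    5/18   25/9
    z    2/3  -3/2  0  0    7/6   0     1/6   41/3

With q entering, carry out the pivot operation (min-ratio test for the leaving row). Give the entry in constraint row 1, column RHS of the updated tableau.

4/3

Ratio test on column q — row 1: (8/9)/(2/3) = 4/3; row 2: (107/9)/(13/6) = 214/39; row 3: entry -1/6 ≤ 0. Minimum is 4/3 at row 1 (t leaves); pivot element 2/3.
Divide row 1 by 2/3; eliminate column q from the other rows.
In the new row 1, the RHS entry is the old entry divided by the pivot: (8/9)/(2/3) = 4/3.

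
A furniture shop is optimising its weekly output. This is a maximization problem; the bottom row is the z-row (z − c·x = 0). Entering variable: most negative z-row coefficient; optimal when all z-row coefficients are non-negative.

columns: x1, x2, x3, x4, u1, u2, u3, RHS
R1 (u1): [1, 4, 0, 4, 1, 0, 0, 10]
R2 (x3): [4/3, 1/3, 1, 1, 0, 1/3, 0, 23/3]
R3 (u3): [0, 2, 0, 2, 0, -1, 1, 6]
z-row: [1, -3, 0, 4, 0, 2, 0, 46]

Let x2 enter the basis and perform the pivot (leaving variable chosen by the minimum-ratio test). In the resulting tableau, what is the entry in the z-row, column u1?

3/4

Ratio test on column x2 — row 1: 10/4 = 5/2; row 2: (23/3)/(1/3) = 23; row 3: 6/2 = 3. Minimum is 5/2 at row 1 (u1 leaves); pivot element 4.
Divide row 1 by 4; eliminate column x2 from the other rows.
z-row update in column u1: 0 − (-3)·(1/4) = 3/4.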